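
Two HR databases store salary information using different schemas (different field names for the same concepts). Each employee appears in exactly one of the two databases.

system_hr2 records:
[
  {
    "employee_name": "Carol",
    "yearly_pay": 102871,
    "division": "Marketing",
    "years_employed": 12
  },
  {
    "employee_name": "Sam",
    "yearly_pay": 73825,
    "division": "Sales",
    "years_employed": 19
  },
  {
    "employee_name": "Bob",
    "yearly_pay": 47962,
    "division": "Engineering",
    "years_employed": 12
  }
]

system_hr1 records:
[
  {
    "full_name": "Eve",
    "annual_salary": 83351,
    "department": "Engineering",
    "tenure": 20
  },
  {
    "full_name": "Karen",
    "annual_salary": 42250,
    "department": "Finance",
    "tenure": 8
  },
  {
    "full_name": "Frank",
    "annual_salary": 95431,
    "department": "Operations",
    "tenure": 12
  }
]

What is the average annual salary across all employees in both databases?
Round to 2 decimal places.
74281.67

Schema mapping: "yearly_pay" (system_hr2) = "annual_salary" (system_hr1) = annual salary

All salaries: [102871, 73825, 47962, 83351, 42250, 95431]
Sum: 445690
Count: 6
Average: 445690 / 6 = 74281.67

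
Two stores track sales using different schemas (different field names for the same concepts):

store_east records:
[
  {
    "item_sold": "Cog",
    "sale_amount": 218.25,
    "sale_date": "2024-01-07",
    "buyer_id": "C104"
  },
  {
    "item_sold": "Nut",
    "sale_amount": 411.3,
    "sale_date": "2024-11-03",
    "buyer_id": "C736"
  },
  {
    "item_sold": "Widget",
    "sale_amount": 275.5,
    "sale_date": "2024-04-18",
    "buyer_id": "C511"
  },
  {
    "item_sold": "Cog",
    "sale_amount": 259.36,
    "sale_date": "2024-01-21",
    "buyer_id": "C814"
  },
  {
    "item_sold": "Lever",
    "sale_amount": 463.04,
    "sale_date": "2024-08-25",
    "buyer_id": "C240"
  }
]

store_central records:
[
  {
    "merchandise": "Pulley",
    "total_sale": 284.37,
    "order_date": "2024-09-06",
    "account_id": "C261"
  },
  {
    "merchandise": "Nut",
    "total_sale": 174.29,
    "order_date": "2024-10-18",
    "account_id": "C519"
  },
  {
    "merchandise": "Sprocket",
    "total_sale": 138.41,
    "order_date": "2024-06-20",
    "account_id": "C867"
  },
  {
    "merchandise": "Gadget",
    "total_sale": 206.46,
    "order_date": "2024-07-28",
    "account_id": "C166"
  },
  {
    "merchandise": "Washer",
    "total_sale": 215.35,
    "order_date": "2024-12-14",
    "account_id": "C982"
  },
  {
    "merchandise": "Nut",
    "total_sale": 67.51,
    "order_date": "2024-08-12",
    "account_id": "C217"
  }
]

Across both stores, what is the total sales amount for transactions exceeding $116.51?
2646.33

Schema mapping: "sale_amount" (store_east) = "total_sale" (store_central) = sale amount

Sum of sales > $116.51 in store_east: 1627.45
Sum of sales > $116.51 in store_central: 1018.88

Total: 1627.45 + 1018.88 = 2646.33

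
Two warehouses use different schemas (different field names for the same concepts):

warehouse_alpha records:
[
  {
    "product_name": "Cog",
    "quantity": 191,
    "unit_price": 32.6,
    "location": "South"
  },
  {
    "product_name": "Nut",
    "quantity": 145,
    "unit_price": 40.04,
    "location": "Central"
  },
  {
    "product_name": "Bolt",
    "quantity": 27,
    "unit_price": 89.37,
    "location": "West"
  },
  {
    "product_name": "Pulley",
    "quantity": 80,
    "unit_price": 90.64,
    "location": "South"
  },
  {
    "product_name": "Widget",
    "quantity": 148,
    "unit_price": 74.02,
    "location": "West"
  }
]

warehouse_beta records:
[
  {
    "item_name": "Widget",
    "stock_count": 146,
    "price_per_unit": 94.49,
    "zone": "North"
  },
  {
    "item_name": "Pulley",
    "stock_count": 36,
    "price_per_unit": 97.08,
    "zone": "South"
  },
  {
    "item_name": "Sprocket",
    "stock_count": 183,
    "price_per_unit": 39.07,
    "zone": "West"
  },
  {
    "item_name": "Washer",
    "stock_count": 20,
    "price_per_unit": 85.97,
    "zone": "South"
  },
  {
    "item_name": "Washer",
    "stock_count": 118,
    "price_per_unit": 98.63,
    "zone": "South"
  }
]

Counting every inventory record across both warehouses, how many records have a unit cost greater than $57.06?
7

Schema mapping: "unit_price" (warehouse_alpha) = "price_per_unit" (warehouse_beta) = unit cost

Records > $57.06 in warehouse_alpha: 3
Records > $57.06 in warehouse_beta: 4

Total count: 3 + 4 = 7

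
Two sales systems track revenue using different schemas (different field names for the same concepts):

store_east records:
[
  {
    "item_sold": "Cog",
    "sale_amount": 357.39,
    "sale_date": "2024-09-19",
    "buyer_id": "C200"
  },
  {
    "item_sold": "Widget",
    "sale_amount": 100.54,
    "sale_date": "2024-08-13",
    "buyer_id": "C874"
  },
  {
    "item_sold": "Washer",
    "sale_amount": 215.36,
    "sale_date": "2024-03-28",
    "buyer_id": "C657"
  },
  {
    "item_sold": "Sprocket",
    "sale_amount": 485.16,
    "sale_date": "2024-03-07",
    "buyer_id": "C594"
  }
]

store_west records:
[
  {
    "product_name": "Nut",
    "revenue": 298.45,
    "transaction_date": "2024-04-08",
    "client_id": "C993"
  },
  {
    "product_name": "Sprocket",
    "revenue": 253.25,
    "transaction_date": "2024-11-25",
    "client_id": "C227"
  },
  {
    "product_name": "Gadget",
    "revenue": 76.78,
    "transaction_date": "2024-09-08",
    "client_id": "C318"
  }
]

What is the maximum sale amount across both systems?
485.16

Reconcile: "sale_amount" (store_east) = "revenue" (store_west) = sale amount

Maximum in store_east: 485.16
Maximum in store_west: 298.45

Overall maximum: max(485.16, 298.45) = 485.16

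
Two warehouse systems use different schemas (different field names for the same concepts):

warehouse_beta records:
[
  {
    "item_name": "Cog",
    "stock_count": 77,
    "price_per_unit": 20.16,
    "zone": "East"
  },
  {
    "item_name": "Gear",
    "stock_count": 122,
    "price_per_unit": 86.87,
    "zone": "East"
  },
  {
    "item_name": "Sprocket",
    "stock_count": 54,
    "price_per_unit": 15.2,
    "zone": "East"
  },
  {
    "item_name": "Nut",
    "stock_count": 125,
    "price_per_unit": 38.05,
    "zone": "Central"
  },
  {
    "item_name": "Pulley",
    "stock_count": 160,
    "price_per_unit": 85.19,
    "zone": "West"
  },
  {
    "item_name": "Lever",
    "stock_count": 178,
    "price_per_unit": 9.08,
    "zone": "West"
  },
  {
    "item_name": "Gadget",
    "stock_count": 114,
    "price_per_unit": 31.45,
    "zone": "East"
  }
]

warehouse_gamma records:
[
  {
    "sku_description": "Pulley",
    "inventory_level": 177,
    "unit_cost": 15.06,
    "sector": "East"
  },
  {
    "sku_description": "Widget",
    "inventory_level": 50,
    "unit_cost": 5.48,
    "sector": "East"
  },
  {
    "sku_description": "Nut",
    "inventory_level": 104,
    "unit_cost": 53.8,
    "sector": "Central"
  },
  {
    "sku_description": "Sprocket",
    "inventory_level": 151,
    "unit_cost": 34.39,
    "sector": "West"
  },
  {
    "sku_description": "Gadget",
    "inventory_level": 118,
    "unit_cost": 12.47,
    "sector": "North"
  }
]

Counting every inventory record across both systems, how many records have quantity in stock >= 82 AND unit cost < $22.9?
3

Schema mappings:
- "stock_count" (warehouse_beta) = "inventory_level" (warehouse_gamma) = quantity
- "price_per_unit" (warehouse_beta) = "unit_cost" (warehouse_gamma) = unit cost

Records meeting both conditions in warehouse_beta: 1
Records meeting both conditions in warehouse_gamma: 2

Total: 1 + 2 = 3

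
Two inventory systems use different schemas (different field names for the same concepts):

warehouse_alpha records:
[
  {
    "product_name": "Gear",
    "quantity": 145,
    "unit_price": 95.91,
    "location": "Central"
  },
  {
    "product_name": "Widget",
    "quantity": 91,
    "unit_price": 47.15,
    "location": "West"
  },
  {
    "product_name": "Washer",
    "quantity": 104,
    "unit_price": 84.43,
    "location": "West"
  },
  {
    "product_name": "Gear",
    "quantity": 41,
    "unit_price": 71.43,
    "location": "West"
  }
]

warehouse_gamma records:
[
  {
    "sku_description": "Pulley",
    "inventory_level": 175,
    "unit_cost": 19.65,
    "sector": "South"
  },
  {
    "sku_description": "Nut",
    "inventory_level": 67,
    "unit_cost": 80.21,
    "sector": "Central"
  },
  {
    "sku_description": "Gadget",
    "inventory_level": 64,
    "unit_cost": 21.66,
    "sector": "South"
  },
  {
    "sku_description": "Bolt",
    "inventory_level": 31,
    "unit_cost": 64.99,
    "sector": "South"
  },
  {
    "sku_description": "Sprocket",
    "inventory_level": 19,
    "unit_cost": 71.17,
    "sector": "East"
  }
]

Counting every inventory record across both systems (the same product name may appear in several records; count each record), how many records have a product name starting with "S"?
1

Schema mapping: "product_name" (warehouse_alpha) = "sku_description" (warehouse_gamma) = product name

Records with product name starting with "S" in warehouse_alpha: 0
Records with product name starting with "S" in warehouse_gamma: 1

Total: 0 + 1 = 1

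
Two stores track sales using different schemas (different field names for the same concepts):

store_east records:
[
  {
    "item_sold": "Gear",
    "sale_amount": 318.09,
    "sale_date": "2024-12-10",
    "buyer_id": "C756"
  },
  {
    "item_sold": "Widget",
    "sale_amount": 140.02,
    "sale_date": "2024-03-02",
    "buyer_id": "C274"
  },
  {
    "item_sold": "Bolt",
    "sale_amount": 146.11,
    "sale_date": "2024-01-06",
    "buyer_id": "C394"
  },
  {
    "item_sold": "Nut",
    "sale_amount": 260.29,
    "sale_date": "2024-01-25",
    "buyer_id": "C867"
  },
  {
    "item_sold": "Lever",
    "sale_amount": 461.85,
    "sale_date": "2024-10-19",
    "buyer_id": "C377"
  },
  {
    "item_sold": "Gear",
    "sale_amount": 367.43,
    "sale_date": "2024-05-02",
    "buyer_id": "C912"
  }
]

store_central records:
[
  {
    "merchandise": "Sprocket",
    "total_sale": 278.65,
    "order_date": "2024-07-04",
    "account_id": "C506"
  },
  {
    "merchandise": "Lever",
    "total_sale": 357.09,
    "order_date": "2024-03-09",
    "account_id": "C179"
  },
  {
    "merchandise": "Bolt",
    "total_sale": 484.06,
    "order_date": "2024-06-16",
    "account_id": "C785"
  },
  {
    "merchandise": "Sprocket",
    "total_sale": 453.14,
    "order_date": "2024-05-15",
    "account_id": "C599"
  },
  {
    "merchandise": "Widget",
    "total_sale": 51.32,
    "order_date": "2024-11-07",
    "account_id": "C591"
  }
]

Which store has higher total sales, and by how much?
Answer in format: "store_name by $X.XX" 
store_east by $69.53

Schema mapping: "sale_amount" (store_east) = "total_sale" (store_central) = sale amount

Total for store_east: 1693.79
Total for store_central: 1624.26

Difference: |1693.79 - 1624.26| = 69.53
store_east has higher sales by $69.53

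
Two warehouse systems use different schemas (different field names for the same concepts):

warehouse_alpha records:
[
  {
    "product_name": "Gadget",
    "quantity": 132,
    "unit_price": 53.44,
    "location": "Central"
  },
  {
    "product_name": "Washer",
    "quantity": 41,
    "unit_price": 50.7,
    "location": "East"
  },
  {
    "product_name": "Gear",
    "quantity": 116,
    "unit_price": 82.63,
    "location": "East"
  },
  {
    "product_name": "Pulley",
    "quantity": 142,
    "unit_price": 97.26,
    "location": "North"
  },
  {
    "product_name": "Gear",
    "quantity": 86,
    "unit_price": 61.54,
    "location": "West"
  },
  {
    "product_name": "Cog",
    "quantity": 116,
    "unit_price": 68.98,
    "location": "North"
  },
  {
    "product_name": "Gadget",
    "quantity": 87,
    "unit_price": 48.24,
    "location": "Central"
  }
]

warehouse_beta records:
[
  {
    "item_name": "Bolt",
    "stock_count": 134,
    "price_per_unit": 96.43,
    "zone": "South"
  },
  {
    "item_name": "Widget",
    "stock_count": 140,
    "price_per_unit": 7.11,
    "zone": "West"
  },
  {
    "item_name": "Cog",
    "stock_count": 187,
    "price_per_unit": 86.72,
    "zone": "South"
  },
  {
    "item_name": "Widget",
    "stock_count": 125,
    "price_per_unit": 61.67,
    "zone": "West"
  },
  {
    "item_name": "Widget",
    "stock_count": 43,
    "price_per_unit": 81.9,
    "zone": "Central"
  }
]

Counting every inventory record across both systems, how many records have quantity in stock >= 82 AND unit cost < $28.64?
1

Schema mappings:
- "quantity" (warehouse_alpha) = "stock_count" (warehouse_beta) = quantity
- "unit_price" (warehouse_alpha) = "price_per_unit" (warehouse_beta) = unit cost

Records meeting both conditions in warehouse_alpha: 0
Records meeting both conditions in warehouse_beta: 1

Total: 0 + 1 = 1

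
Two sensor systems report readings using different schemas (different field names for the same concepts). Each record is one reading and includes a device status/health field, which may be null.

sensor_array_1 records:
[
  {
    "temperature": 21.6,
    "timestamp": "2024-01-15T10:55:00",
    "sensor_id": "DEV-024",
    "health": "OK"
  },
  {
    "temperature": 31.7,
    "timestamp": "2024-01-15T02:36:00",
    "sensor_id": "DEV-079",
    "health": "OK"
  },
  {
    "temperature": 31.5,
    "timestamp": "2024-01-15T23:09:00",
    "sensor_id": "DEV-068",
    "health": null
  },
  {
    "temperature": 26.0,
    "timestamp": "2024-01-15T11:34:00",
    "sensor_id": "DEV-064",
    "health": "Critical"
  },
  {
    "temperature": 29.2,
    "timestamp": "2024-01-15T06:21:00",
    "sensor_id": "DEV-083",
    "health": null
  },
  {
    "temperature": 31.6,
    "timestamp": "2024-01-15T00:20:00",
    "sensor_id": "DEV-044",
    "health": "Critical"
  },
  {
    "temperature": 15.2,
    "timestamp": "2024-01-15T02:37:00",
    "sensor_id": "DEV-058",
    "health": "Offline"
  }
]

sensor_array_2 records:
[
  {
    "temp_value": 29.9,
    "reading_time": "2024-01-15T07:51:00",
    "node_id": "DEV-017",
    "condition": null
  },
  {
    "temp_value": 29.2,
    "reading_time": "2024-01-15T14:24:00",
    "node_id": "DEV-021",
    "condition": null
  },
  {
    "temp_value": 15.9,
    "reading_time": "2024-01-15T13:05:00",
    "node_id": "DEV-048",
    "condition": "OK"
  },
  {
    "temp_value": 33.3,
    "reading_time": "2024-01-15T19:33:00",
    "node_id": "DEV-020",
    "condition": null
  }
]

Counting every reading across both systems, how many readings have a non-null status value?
6

Schema mapping: "health" (sensor_array_1) = "condition" (sensor_array_2) = status

Non-null in sensor_array_1: 5
Non-null in sensor_array_2: 1

Total non-null: 5 + 1 = 6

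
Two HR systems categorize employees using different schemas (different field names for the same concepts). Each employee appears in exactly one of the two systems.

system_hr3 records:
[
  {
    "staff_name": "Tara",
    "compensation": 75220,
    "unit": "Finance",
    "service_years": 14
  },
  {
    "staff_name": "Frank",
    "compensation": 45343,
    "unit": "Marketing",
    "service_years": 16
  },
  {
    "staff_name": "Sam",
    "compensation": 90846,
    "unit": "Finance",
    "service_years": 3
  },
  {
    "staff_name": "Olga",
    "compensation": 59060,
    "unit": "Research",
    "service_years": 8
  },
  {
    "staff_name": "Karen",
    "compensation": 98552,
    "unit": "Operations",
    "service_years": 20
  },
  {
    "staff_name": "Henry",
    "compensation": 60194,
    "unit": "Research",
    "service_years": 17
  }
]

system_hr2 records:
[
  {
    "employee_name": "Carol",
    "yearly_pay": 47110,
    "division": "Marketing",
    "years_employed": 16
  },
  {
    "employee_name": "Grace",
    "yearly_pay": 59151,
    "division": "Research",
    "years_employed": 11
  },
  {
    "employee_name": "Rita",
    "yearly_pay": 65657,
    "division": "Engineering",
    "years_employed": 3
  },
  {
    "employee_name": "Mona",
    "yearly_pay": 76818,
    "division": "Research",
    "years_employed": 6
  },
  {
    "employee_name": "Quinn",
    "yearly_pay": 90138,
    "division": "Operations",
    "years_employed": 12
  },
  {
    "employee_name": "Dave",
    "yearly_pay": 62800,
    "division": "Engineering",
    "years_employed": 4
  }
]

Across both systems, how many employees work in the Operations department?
2

Schema mapping: "unit" (system_hr3) = "division" (system_hr2) = department

Operations employees in system_hr3: 1
Operations employees in system_hr2: 1

Total in Operations: 1 + 1 = 2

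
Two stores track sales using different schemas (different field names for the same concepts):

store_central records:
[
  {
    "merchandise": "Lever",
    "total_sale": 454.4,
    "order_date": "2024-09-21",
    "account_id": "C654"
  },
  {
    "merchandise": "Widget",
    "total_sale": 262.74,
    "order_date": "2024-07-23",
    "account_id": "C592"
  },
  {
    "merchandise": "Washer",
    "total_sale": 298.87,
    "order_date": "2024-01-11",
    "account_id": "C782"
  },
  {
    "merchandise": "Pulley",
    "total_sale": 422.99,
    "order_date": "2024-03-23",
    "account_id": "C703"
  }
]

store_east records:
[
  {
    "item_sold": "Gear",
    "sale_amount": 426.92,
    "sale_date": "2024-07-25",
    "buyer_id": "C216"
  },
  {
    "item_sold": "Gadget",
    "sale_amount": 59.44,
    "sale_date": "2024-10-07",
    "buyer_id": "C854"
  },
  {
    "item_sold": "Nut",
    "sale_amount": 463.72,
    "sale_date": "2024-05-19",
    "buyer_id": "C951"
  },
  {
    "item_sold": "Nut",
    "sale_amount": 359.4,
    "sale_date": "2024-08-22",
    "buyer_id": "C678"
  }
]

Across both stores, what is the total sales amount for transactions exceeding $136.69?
2689.04

Schema mapping: "total_sale" (store_central) = "sale_amount" (store_east) = sale amount

Sum of sales > $136.69 in store_central: 1439.0
Sum of sales > $136.69 in store_east: 1250.04

Total: 1439.0 + 1250.04 = 2689.04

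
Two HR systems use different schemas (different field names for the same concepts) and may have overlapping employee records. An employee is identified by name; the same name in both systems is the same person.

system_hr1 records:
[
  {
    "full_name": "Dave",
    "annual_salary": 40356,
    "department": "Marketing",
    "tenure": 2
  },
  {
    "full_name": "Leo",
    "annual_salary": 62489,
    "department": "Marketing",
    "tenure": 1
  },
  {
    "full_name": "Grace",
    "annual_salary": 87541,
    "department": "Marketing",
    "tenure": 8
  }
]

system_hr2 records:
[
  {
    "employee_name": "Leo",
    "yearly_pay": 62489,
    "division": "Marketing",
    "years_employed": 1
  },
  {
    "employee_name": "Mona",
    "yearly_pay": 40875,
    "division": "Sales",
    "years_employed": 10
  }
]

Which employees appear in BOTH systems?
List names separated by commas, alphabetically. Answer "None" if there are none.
Leo

Schema mapping: "full_name" (system_hr1) = "employee_name" (system_hr2) = employee name

Names in system_hr1: ['Dave', 'Grace', 'Leo']
Names in system_hr2: ['Leo', 'Mona']

Intersection: ['Leo']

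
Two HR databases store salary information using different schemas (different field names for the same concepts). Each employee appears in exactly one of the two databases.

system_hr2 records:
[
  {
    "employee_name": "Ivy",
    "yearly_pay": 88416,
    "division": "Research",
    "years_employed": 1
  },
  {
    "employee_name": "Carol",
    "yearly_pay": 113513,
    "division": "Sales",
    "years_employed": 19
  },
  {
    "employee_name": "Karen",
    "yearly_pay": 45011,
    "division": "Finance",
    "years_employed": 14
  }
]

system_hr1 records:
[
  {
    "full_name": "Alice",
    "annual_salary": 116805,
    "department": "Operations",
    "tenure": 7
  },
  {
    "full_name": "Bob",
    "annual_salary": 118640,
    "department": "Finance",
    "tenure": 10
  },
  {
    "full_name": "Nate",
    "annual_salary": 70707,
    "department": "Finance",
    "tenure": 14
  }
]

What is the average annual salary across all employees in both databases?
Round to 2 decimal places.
92182.00

Schema mapping: "yearly_pay" (system_hr2) = "annual_salary" (system_hr1) = annual salary

All salaries: [88416, 113513, 45011, 116805, 118640, 70707]
Sum: 553092
Count: 6
Average: 553092 / 6 = 92182.00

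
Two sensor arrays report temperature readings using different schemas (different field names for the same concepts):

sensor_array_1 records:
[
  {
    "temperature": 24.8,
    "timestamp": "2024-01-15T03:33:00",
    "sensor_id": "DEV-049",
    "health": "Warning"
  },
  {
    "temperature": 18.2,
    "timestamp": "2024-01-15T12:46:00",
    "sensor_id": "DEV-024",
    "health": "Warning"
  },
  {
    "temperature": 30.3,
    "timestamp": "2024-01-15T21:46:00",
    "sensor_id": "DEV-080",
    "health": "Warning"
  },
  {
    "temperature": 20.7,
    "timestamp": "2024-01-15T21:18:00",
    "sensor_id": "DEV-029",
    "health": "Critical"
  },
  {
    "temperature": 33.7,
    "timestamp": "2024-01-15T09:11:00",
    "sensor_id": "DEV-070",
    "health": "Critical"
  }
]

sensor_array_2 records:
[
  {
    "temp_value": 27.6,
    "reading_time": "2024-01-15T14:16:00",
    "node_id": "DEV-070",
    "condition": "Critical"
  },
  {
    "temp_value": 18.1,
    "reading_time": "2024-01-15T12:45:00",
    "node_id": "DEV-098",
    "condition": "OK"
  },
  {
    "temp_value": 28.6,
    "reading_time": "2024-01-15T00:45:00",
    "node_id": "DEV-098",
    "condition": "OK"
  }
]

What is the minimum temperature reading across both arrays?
18.1

Schema mapping: "temperature" (sensor_array_1) = "temp_value" (sensor_array_2) = temperature reading

Minimum in sensor_array_1: 18.2
Minimum in sensor_array_2: 18.1

Overall minimum: min(18.2, 18.1) = 18.1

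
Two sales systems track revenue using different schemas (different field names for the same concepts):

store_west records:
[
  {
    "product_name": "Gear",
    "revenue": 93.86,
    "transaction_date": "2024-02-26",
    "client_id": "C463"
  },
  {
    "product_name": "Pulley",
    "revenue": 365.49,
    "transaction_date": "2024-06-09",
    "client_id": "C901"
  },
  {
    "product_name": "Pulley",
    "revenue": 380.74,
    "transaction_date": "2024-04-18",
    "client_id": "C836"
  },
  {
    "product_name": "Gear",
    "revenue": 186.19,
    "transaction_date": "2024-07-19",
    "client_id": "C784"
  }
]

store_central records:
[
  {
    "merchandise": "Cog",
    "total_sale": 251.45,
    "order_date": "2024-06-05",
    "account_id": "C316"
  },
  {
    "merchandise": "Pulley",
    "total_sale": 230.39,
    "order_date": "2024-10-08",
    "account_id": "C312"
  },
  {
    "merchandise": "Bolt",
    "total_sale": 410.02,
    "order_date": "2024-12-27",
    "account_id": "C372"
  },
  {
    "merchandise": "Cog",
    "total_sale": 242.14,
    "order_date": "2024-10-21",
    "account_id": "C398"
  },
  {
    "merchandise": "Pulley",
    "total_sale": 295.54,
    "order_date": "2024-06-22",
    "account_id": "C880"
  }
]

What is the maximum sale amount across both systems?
410.02

Reconcile: "revenue" (store_west) = "total_sale" (store_central) = sale amount

Maximum in store_west: 380.74
Maximum in store_central: 410.02

Overall maximum: max(380.74, 410.02) = 410.02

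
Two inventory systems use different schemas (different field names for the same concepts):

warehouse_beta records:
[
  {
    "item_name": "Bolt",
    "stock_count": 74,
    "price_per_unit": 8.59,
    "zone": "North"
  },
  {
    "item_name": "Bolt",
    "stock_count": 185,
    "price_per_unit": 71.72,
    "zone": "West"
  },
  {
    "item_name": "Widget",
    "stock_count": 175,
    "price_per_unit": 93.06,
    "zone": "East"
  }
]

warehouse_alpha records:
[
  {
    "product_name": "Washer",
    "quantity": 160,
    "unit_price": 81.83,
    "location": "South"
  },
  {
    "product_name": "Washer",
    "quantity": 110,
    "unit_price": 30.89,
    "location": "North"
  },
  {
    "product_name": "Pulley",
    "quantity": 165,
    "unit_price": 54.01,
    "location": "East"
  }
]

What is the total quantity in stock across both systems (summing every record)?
869

To reconcile these schemas, identify the field holding the quantity in stock in each system:
1. In warehouse_beta it is "stock_count"
2. In warehouse_alpha it is "quantity"

From warehouse_beta: 74 + 185 + 175 = 434
From warehouse_alpha: 160 + 110 + 165 = 435

Total: 434 + 435 = 869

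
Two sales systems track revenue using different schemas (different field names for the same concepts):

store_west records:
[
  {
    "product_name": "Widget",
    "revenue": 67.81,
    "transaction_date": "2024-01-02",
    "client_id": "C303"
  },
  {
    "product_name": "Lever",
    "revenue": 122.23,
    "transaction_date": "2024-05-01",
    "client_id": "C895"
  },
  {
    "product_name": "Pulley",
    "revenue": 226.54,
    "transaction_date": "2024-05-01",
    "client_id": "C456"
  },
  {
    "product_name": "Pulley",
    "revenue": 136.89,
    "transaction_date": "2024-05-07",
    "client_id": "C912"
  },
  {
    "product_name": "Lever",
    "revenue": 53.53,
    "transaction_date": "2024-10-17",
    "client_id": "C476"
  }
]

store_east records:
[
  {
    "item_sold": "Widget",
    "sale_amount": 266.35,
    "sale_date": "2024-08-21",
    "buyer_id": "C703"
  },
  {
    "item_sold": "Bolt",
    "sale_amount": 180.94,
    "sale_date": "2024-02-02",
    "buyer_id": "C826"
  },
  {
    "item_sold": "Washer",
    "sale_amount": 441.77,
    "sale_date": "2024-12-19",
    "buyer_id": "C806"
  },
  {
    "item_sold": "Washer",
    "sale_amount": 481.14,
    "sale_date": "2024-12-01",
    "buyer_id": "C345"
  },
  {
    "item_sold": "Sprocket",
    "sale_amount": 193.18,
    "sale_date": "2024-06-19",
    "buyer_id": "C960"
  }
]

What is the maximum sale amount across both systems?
481.14

Reconcile: "revenue" (store_west) = "sale_amount" (store_east) = sale amount

Maximum in store_west: 226.54
Maximum in store_east: 481.14

Overall maximum: max(226.54, 481.14) = 481.14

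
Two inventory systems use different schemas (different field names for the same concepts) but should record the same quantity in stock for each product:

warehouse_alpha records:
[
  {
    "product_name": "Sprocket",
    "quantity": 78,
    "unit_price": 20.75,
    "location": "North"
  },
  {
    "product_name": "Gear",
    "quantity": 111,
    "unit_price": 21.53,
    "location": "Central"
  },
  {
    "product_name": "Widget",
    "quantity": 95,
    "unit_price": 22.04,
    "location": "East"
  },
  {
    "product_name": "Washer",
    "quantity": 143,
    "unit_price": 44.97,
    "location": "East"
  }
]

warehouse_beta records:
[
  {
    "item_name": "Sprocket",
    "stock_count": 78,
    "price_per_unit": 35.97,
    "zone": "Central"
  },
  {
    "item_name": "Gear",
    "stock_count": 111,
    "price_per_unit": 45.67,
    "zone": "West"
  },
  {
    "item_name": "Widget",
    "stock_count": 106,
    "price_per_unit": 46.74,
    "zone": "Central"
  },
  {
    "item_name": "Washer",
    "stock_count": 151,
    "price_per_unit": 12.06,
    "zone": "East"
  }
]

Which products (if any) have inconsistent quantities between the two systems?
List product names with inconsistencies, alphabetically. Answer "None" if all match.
Washer, Widget

Schema mappings:
- "product_name" (warehouse_alpha) = "item_name" (warehouse_beta) = product name
- "quantity" (warehouse_alpha) = "stock_count" (warehouse_beta) = quantity

Comparison:
  Sprocket: 78 vs 78 - MATCH
  Gear: 111 vs 111 - MATCH
  Widget: 95 vs 106 - MISMATCH
  Washer: 143 vs 151 - MISMATCH

Products with inconsistencies: Washer, Widget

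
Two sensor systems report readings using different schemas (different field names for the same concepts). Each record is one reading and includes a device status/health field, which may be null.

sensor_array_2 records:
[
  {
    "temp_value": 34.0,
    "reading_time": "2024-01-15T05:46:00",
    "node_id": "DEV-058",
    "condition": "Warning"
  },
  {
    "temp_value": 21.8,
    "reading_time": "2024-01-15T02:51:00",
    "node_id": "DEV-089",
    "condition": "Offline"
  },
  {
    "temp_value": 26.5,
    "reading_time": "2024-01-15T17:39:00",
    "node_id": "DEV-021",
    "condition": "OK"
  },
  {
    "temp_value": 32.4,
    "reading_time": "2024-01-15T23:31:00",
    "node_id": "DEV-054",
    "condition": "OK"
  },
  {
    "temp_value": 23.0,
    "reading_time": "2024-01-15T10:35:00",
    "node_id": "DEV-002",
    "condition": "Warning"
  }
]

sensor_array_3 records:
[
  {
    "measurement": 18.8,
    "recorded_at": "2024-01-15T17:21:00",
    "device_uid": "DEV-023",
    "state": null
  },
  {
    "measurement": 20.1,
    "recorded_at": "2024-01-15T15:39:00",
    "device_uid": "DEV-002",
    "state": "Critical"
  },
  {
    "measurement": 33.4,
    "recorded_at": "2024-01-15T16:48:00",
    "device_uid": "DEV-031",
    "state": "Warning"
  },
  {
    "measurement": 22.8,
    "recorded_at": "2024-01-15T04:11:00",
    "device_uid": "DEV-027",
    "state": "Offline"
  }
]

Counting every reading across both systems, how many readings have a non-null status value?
8

Schema mapping: "condition" (sensor_array_2) = "state" (sensor_array_3) = status

Non-null in sensor_array_2: 5
Non-null in sensor_array_3: 3

Total non-null: 5 + 3 = 8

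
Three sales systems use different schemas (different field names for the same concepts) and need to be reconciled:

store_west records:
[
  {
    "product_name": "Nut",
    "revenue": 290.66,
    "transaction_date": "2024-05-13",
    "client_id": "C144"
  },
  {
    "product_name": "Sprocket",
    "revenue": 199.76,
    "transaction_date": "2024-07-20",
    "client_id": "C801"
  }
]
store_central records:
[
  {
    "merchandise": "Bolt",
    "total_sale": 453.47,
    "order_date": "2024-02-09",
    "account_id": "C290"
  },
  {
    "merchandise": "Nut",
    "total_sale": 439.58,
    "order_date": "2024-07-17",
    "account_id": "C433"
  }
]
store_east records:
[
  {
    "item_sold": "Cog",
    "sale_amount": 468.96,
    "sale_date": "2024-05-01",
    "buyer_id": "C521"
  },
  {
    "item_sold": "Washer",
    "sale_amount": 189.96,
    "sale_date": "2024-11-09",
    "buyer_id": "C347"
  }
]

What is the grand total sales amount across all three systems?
2042.39

Schema reconciliation - all amount fields map to sale amount:

store_west (revenue): 490.42
store_central (total_sale): 893.05
store_east (sale_amount): 658.92

Grand total: 2042.39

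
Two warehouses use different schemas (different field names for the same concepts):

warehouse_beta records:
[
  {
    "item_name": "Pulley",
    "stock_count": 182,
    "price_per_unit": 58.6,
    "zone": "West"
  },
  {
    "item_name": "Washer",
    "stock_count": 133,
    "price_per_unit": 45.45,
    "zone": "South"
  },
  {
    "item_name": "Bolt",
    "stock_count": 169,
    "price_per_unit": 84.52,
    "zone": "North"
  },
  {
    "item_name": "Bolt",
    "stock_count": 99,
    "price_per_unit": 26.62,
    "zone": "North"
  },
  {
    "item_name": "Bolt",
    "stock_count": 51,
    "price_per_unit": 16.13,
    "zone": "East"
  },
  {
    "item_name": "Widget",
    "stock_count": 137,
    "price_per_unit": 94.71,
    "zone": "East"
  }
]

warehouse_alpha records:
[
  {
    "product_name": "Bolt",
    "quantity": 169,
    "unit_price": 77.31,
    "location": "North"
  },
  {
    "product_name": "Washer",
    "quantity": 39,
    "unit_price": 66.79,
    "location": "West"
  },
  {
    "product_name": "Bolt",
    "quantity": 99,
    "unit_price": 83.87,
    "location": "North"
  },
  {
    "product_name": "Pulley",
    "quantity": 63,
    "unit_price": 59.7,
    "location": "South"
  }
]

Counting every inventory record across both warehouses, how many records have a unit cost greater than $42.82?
8

Schema mapping: "price_per_unit" (warehouse_beta) = "unit_price" (warehouse_alpha) = unit cost

Records > $42.82 in warehouse_beta: 4
Records > $42.82 in warehouse_alpha: 4

Total count: 4 + 4 = 8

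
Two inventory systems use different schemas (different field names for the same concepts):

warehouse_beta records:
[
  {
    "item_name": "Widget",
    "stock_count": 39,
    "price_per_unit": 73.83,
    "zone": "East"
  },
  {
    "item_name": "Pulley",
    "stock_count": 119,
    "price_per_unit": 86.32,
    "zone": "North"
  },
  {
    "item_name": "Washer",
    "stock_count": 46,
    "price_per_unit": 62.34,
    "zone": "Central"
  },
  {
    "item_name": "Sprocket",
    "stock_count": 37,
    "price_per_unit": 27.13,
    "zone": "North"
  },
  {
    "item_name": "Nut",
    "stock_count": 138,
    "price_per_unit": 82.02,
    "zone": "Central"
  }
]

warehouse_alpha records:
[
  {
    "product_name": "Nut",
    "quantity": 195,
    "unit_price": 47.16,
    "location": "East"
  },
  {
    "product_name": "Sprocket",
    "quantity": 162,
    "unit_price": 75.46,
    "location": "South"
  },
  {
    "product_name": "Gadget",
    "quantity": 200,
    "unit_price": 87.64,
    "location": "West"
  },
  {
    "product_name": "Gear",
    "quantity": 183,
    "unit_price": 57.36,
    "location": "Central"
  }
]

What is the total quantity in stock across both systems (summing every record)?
1119

To reconcile these schemas, identify the field holding the quantity in stock in each system:
1. In warehouse_beta it is "stock_count"
2. In warehouse_alpha it is "quantity"

From warehouse_beta: 39 + 119 + 46 + 37 + 138 = 379
From warehouse_alpha: 195 + 162 + 200 + 183 = 740

Total: 379 + 740 = 1119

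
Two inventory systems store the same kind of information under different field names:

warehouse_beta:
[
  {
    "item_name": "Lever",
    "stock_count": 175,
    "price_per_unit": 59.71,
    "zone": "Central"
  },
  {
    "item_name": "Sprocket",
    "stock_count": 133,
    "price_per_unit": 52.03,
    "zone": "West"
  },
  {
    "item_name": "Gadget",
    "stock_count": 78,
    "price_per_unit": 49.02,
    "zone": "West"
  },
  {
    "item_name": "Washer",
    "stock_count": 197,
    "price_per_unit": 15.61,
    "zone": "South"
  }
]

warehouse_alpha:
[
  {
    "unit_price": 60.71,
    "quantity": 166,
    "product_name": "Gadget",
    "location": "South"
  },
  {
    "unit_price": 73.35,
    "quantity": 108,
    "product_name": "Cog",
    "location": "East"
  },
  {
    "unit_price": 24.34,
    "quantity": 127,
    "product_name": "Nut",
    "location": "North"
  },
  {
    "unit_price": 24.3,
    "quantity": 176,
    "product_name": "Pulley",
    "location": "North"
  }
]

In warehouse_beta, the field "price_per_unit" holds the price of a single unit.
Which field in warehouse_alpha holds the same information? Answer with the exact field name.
unit_price

In warehouse_beta, "price_per_unit" holds the price of a single unit.
The fields in warehouse_alpha are: "unit_price", "quantity", "product_name", "location".
"unit_price" is the match: the name refers to the same concept and its values are decimal currency amounts (e.g. 60.71, 73.35).
The other fields ("quantity", "product_name", "location") hold different kinds of data.

So "price_per_unit" in warehouse_beta corresponds to "unit_price" in warehouse_alpha.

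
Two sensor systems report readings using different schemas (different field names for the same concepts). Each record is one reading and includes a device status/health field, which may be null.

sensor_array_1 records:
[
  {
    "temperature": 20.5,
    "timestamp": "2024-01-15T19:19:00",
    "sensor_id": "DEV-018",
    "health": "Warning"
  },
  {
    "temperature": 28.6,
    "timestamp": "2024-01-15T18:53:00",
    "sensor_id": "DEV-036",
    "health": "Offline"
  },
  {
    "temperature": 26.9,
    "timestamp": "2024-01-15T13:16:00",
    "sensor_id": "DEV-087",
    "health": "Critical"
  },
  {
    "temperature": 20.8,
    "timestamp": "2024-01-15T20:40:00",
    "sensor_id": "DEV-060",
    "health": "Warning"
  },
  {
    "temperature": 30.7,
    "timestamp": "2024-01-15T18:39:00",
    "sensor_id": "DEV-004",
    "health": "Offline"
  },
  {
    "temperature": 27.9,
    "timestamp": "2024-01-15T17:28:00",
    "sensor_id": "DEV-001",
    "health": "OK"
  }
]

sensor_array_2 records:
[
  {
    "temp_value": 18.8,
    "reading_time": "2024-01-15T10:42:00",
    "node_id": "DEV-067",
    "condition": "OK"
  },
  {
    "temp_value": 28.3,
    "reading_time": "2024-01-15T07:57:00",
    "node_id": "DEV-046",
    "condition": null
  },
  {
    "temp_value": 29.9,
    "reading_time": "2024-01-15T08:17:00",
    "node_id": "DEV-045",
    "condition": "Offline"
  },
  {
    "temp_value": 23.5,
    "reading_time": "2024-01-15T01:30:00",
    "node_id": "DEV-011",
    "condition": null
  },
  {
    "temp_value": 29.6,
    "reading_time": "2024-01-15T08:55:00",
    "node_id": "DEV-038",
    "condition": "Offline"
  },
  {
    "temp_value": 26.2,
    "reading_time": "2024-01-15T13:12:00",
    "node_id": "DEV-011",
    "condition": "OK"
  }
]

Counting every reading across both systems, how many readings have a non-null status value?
10

Schema mapping: "health" (sensor_array_1) = "condition" (sensor_array_2) = status

Non-null in sensor_array_1: 6
Non-null in sensor_array_2: 4

Total non-null: 6 + 4 = 10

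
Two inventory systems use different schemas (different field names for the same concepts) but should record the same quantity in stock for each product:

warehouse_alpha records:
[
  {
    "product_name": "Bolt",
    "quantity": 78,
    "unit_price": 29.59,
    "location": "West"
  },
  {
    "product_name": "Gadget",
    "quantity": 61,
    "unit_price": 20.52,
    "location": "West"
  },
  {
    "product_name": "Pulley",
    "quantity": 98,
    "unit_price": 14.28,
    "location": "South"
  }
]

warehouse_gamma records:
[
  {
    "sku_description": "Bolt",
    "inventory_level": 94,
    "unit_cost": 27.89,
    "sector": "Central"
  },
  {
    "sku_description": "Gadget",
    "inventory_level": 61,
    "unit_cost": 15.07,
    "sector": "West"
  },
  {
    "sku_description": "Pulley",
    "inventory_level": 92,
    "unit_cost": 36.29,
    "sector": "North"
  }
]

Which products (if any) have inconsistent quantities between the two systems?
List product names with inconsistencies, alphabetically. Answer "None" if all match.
Bolt, Pulley

Schema mappings:
- "product_name" (warehouse_alpha) = "sku_description" (warehouse_gamma) = product name
- "quantity" (warehouse_alpha) = "inventory_level" (warehouse_gamma) = quantity

Comparison:
  Bolt: 78 vs 94 - MISMATCH
  Gadget: 61 vs 61 - MATCH
  Pulley: 98 vs 92 - MISMATCH

Products with inconsistencies: Bolt, Pulley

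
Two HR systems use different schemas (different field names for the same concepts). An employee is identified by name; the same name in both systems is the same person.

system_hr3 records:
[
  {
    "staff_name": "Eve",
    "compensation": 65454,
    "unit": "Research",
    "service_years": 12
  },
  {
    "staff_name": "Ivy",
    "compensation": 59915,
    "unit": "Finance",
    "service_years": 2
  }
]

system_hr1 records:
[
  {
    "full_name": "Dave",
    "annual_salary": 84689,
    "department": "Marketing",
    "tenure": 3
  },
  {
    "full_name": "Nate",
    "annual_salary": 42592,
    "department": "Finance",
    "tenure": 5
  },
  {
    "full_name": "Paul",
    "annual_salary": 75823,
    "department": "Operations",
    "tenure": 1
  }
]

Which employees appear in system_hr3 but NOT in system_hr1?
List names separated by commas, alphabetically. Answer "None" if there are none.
Eve, Ivy

Schema mapping: "staff_name" (system_hr3) = "full_name" (system_hr1) = employee name

Names in system_hr3: ['Eve', 'Ivy']
Names in system_hr1: ['Dave', 'Nate', 'Paul']

In system_hr3 but not system_hr1: ['Eve', 'Ivy']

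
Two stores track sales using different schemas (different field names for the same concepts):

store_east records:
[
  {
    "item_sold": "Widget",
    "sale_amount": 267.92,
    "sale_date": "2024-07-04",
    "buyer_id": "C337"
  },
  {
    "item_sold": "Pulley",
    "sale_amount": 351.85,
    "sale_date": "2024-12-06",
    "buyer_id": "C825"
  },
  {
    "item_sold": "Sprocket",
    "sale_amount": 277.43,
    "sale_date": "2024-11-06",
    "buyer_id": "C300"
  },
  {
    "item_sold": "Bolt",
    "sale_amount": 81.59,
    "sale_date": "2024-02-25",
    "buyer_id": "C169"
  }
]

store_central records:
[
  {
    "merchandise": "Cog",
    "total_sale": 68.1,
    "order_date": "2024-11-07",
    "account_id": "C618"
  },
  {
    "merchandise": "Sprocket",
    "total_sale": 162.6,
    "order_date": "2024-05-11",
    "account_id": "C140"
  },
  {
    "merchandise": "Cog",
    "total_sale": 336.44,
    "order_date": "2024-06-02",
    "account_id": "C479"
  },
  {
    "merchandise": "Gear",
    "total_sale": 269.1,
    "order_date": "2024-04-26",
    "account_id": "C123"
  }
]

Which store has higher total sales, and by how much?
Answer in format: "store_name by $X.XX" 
store_east by $142.55

Schema mapping: "sale_amount" (store_east) = "total_sale" (store_central) = sale amount

Total for store_east: 978.79
Total for store_central: 836.24

Difference: |978.79 - 836.24| = 142.55
store_east has higher sales by $142.55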